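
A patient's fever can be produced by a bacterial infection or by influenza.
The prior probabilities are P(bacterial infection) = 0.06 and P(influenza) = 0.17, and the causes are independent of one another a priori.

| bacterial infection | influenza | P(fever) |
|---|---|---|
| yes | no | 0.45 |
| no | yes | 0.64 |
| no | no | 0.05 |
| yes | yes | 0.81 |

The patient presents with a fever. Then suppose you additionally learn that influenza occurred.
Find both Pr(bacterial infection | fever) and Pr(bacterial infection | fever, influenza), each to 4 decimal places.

For the numerator, keep only bacterial infection=true terms: 0.022410 + 0.008262 = 0.030672
The normalizing constant is 0.05×0.94×0.83 + 0.64×0.94×0.17 + 0.45×0.06×0.83 + 0.81×0.06×0.17 = 0.171954
P(bacterial infection | fever) = 0.030672/0.171954 ≈ 0.1784

Now condition on the additional information:
P(fever | influenza) = 0.64·0.94 + 0.81·0.06 = 0.601600 + 0.048600 = 0.650200
The bacterial infection-present share is 0.81·0.06 = 0.048600.
Hence the posterior is 0.048600/0.650200 ≈ 0.0747.
Conditioning on influenza lowers the posterior on bacterial infection: the classic explaining-away effect in a common-effect structure.

Pr(bacterial infection | fever) ≈ 0.1784; Pr(bacterial infection | fever, influenza) ≈ 0.0747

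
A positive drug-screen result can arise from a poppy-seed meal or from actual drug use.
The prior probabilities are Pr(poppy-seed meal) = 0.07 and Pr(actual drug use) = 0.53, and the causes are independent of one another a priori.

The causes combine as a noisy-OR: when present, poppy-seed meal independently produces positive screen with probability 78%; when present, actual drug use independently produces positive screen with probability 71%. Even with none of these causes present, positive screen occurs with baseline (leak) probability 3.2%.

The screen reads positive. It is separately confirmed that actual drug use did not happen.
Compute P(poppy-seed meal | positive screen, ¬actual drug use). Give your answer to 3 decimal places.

P(poppy-seed meal | positive screen, ¬actual drug use) ≈ 0.649

Under noisy-OR, P(positive screen | causes) = 1 − (1−0.032)·∏(1−qᵢ) over the active causes.
Weight on poppy-seed meal=true, given the evidence: 0.78704×0.07 = 0.055093
Denominator P(positive screen | ¬actual drug use): 0.032×0.93 + 0.78704×0.07 = 0.084853
Posterior = 0.055093 / 0.084853 ≈ 0.649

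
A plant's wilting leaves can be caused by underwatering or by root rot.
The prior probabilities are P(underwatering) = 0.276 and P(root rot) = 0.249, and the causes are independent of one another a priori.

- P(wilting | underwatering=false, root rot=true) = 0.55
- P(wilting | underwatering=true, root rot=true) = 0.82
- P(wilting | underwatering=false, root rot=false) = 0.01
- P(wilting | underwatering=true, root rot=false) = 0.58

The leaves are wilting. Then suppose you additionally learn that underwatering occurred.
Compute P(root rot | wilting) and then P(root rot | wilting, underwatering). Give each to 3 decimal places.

P(root rot | wilting) ≈ 0.553; P(root rot | wilting, underwatering) ≈ 0.319

By total probability over the 4 (underwatering, root rot) configurations:
  P(wilting) = 0.01·0.724·0.751 + 0.55·0.724·0.249 + 0.58·0.276·0.751 + 0.82·0.276·0.249
        = 0.005437 + 0.099152 + 0.120220 + 0.056354 = 0.281163
The terms with root rot present sum to 0.155506, so
  P(root rot | wilting) = 0.155506 / 0.281163 ≈ 0.553

With the extra evidence:
P(wilting | underwatering) = 0.58·0.751 + 0.82·0.249 = 0.435580 + 0.204180 = 0.639760
The root rot-present share is 0.82·0.249 = 0.204180.
P(root rot | wilting, underwatering) = 0.204180 / 0.639760 ≈ 0.319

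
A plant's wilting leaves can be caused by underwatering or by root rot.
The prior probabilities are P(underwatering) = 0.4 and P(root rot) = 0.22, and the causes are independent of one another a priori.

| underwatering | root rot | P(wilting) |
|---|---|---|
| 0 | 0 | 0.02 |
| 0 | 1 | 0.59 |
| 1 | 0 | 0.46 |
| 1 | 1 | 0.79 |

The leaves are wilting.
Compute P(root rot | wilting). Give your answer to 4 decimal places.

By total probability over the 4 (underwatering, root rot) configurations:
  P(wilting) = 0.02×0.6×0.78 + 0.59×0.6×0.22 + 0.46×0.4×0.78 + 0.79×0.4×0.22
        = 0.009360 + 0.077880 + 0.143520 + 0.069520 = 0.300280
Configurations with root rot contribute 0.147400, so
  P(root rot | wilting) = 0.147400 / 0.300280 ≈ 0.4909

P(root rot | wilting) ≈ 0.4909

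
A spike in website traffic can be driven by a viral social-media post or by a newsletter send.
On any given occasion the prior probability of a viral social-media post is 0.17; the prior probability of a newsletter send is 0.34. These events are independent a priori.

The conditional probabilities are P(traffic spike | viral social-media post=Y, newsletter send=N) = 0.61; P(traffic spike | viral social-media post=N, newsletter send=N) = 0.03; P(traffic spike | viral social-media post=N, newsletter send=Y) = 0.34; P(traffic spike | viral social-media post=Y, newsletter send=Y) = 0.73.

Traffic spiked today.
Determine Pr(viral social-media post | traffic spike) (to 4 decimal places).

Pr(viral social-media post | traffic spike) ≈ 0.4961

Sum P(traffic spike|·) weighted by the priors over the 4 (viral social-media post, newsletter send) configurations:
  P(traffic spike) = 0.03*0.83*0.66 + 0.34*0.83*0.34 + 0.61*0.17*0.66 + 0.73*0.17*0.34
        = 0.016434 + 0.095948 + 0.068442 + 0.042194 = 0.223018
The terms with viral social-media post present sum to 0.110636, so
  P(viral social-media post | traffic spike) = 0.110636 / 0.223018 ≈ 0.4961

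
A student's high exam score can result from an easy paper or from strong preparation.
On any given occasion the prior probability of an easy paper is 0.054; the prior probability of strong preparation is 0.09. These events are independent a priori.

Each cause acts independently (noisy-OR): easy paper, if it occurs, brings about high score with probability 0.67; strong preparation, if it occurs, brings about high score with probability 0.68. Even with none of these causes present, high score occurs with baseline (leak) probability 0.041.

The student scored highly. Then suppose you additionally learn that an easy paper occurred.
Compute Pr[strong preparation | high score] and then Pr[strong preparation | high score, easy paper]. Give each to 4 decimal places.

Under noisy-OR, P(high score | causes) = 1 − (1−0.041)·∏(1−qᵢ) over the active causes.
For the numerator, keep only strong preparation=true terms: 0.059012 + 0.004368 = 0.063380
Normalizer over all consistent configurations: 0.041×0.946×0.91 + 0.69312×0.946×0.09 + 0.68353×0.054×0.91 + 0.89873×0.054×0.09 = 0.132264
Posterior = 0.063380 / 0.132264 ≈ 0.4792

Now also conditioning on easy paper=true:
P(high score | easy paper) = 0.68353*0.91 + 0.89873*0.09 = 0.622012 + 0.080886 = 0.702898
Of this, 0.080886 comes from 0.89873*0.09 (the strong preparation=true cases).
Hence the posterior is 0.080886/0.702898 ≈ 0.1151.

Pr[strong preparation | high score] ≈ 0.4792; Pr[strong preparation | high score, easy paper] ≈ 0.1151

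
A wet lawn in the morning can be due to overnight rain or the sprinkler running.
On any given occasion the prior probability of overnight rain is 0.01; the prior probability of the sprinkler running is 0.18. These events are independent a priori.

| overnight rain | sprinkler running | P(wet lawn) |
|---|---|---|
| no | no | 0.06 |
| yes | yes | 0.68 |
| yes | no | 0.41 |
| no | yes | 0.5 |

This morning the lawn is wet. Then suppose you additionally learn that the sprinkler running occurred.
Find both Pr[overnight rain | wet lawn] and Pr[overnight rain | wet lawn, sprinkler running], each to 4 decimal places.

Pr[overnight rain | wet lawn] ≈ 0.0322; Pr[overnight rain | wet lawn, sprinkler running] ≈ 0.0136

P(wet lawn) = 0.06×0.99×0.82 + 0.5×0.99×0.18 + 0.41×0.01×0.82 + 0.68×0.01×0.18 = 0.048708 + 0.089100 + 0.003362 + 0.001224 = 0.142394
Of this, 0.004586 comes from 0.003362 + 0.001224 (the overnight rain=true cases).
P(overnight rain | wet lawn) = 0.004586 / 0.142394 ≈ 0.0322

Now condition on the additional information:
Sum P(wet lawn|·) weighted by the priors over both values of overnight rain:
  P(wet lawn | sprinkler running) = 0.5×0.99 + 0.68×0.01
        = 0.495000 + 0.006800 = 0.501800
The terms with overnight rain present sum to 0.006800, so
  P(overnight rain | wet lawn, sprinkler running) = 0.006800 / 0.501800 ≈ 0.0136
This is intercausal reasoning (explaining away): once sprinkler running accounts for the wet lawn, overnight rain becomes less likely.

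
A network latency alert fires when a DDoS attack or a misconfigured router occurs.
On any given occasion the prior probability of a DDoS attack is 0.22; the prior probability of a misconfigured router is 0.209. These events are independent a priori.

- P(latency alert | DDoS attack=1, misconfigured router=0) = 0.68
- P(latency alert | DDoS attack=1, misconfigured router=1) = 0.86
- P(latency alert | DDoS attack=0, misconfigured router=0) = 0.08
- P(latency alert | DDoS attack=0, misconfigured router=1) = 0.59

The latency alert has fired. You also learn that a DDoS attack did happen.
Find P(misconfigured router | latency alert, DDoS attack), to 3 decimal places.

Weight on misconfigured router=true, given the evidence: 0.86×0.209 = 0.179740
The normalizing constant is 0.68×0.791 + 0.86×0.209 = 0.717620
P(misconfigured router | latency alert, DDoS attack) = 0.179740/0.717620 ≈ 0.250

P(misconfigured router | latency alert, DDoS attack) ≈ 0.250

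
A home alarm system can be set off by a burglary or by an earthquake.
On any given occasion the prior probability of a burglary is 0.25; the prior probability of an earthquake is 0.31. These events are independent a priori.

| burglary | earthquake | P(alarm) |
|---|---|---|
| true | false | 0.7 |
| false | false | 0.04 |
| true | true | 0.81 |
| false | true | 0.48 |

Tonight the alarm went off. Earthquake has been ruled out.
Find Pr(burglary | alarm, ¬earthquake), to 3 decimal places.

P(alarm | ¬earthquake) = 0.04*0.75 + 0.7*0.25 = 0.030000 + 0.175000 = 0.205000
Of this, 0.175000 comes from 0.7*0.25 (the burglary=true cases).
So P(burglary | alarm, ¬earthquake) = 0.175000/0.205000 ≈ 0.854.

Pr(burglary | alarm, ¬earthquake) ≈ 0.854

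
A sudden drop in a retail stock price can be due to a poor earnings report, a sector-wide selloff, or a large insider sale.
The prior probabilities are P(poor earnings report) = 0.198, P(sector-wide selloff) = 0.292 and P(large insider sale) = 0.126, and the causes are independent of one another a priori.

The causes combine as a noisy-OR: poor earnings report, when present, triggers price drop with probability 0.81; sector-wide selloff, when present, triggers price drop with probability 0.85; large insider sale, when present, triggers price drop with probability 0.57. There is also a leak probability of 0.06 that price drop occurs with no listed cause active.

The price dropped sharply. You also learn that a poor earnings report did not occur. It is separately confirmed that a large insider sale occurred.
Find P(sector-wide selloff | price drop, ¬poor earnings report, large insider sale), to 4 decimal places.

Under noisy-OR, P(price drop | causes) = 1 − (1−0.06)·∏(1−qᵢ) over the active causes.
By total probability over both values of sector-wide selloff:
  P(price drop | ¬poor earnings report, large insider sale) = 0.5958·0.708 + 0.93937·0.292
        = 0.421826 + 0.274296 = 0.696122
Configurations with sector-wide selloff contribute 0.274296, so
  P(sector-wide selloff | price drop, ¬poor earnings report, large insider sale) = 0.274296 / 0.696122 ≈ 0.3940

P(sector-wide selloff | price drop, ¬poor earnings report, large insider sale) ≈ 0.3940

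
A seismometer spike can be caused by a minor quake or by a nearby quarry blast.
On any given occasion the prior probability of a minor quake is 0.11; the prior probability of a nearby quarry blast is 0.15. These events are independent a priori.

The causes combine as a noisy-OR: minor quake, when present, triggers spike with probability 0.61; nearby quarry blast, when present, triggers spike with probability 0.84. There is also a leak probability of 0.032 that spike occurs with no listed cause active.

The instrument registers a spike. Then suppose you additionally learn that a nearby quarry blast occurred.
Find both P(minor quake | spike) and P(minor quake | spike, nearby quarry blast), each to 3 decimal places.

P(minor quake | spike) ≈ 0.350; P(minor quake | spike, nearby quarry blast) ≈ 0.121

Under noisy-OR, P(spike | causes) = 1 − (1−0.032)·∏(1−qᵢ) over the active causes.
P(spike) = 0.032×0.89×0.85 + 0.84512×0.89×0.15 + 0.62248×0.11×0.85 + 0.939597×0.11×0.15 = 0.024208 + 0.112824 + 0.058202 + 0.015503 = 0.210737
The minor quake-present share is 0.058202 + 0.015503 = 0.073705.
Hence the posterior is 0.073705/0.210737 ≈ 0.350.

Now condition on the additional information:
Numerator (weight on configurations with minor quake): 0.939597·0.11 = 0.103356
The normalizing constant is 0.84512·0.89 + 0.939597·0.11 = 0.855513
P(minor quake | spike, nearby quarry blast) = 0.103356/0.855513 ≈ 0.121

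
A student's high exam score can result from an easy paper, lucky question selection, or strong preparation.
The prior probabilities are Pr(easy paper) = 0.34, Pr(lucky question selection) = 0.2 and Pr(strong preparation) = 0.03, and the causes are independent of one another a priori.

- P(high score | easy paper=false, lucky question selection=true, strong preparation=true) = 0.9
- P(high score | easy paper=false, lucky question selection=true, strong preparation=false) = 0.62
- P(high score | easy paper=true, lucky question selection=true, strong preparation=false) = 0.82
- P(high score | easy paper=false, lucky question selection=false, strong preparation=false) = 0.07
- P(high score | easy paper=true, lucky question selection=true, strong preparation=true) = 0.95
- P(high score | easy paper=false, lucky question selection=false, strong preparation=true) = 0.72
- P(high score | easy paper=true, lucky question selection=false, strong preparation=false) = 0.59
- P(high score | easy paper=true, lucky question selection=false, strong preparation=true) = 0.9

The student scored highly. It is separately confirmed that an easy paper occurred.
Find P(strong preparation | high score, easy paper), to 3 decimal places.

P(strong preparation | high score, easy paper) ≈ 0.042

For the numerator, keep only strong preparation=true terms: 0.021600 + 0.005700 = 0.027300
Denominator P(high score | easy paper): 0.59*0.8*0.97 + 0.9*0.8*0.03 + 0.82*0.2*0.97 + 0.95*0.2*0.03 = 0.644220
Posterior = 0.027300 / 0.644220 ≈ 0.042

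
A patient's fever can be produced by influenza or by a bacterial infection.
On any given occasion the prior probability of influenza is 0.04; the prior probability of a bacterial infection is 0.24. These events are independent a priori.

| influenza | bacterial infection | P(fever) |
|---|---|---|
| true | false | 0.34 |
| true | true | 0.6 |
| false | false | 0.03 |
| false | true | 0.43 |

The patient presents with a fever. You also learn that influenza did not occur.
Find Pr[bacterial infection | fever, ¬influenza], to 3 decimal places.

P(fever | ¬influenza) = 0.03·0.76 + 0.43·0.24 = 0.022800 + 0.103200 = 0.126000
The bacterial infection-present share is 0.43·0.24 = 0.103200.
So P(bacterial infection | fever, ¬influenza) = 0.103200/0.126000 ≈ 0.819.

Pr[bacterial infection | fever, ¬influenza] ≈ 0.819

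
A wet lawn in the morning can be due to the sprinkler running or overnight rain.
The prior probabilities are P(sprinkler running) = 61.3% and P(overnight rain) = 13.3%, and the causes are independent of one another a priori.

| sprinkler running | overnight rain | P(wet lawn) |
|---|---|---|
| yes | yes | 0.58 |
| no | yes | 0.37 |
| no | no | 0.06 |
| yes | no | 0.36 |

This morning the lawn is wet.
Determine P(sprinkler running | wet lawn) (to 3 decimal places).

P(sprinkler running | wet lawn) ≈ 0.859

Weight on sprinkler running=true, given the evidence: 0.191330 + 0.047287 = 0.238617
The normalizing constant is 0.06*0.387*0.867 + 0.37*0.387*0.133 + 0.36*0.613*0.867 + 0.58*0.613*0.133 = 0.277793
Posterior = 0.238617 / 0.277793 ≈ 0.859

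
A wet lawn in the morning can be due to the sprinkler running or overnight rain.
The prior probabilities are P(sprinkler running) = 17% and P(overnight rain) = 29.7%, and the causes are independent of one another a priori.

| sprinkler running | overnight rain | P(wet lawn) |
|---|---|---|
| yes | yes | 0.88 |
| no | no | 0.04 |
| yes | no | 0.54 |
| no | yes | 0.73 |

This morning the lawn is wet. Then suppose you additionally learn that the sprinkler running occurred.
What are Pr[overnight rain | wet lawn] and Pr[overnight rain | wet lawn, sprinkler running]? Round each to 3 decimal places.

Pr[overnight rain | wet lawn] ≈ 0.719; Pr[overnight rain | wet lawn, sprinkler running] ≈ 0.408

P(wet lawn) = 0.04·0.83·0.703 + 0.73·0.83·0.297 + 0.54·0.17·0.703 + 0.88·0.17·0.297 = 0.023340 + 0.179952 + 0.064535 + 0.044431 = 0.312258
The overnight rain-present share is 0.179952 + 0.044431 = 0.224383.
Hence the posterior is 0.224383/0.312258 ≈ 0.719.

Now condition on the additional information:
By total probability over both values of overnight rain:
  P(wet lawn | sprinkler running) = 0.54×0.703 + 0.88×0.297
        = 0.379620 + 0.261360 = 0.640980
Configurations with overnight rain contribute 0.261360, so
  P(overnight rain | wet lawn, sprinkler running) = 0.261360 / 0.640980 ≈ 0.408
This is intercausal reasoning (explaining away): once sprinkler running accounts for the wet lawn, overnight rain becomes less likely.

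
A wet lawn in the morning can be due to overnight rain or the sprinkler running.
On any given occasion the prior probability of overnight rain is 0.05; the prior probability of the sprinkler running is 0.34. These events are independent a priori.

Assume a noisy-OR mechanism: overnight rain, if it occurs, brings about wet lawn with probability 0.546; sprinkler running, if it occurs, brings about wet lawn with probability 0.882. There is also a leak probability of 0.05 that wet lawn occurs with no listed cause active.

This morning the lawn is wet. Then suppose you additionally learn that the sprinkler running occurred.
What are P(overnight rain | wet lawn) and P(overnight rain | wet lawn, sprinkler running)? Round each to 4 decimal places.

P(overnight rain | wet lawn) ≈ 0.0989; P(overnight rain | wet lawn, sprinkler running) ≈ 0.0533

Under noisy-OR, P(wet lawn | causes) = 1 − (1−0.05)·∏(1−qᵢ) over the active causes.
P(wet lawn) = 0.05·0.95·0.66 + 0.8879·0.95·0.34 + 0.5687·0.05·0.66 + 0.949107·0.05·0.34 = 0.031350 + 0.286792 + 0.018767 + 0.016135 = 0.353044
Restricting to configurations with overnight rain present: 0.018767 + 0.016135 = 0.034902.
So P(overnight rain | wet lawn) = 0.034902/0.353044 ≈ 0.0989.

With the extra evidence:
Numerator (weight on configurations with overnight rain): 0.949107*0.05 = 0.047455
The normalizing constant is 0.8879*0.95 + 0.949107*0.05 = 0.890960
Posterior = 0.047455 / 0.890960 ≈ 0.0533
Conditioning on sprinkler running lowers the posterior on overnight rain: the classic explaining-away effect in a common-effect structure.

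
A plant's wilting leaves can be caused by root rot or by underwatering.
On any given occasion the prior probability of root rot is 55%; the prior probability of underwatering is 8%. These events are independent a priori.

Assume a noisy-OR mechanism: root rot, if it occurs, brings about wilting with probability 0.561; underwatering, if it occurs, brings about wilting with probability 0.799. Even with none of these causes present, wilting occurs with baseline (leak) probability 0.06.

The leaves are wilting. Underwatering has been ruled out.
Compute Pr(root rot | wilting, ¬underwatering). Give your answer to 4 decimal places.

Under noisy-OR, P(wilting | causes) = 1 − (1−0.06)·∏(1−qᵢ) over the active causes.
By total probability over both values of root rot:
  P(wilting | ¬underwatering) = 0.06×0.45 + 0.58734×0.55
        = 0.027000 + 0.323037 = 0.350037
Keeping only the root rot-present terms gives 0.323037, so
  P(root rot | wilting, ¬underwatering) = 0.323037 / 0.350037 ≈ 0.9229

Pr(root rot | wilting, ¬underwatering) ≈ 0.9229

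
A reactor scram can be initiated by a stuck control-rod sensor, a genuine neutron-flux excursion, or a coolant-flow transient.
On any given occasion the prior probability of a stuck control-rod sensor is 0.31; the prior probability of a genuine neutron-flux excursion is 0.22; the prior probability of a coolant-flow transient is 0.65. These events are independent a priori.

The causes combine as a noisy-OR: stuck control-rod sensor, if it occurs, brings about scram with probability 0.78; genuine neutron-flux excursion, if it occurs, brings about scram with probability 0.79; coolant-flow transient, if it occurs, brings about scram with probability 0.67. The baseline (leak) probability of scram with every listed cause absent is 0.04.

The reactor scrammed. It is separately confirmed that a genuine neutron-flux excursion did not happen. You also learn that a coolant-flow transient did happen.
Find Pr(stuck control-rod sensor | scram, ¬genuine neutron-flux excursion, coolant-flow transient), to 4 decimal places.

Under noisy-OR, P(scram | causes) = 1 − (1−0.04)·∏(1−qᵢ) over the active causes.
P(scram | ¬genuine neutron-flux excursion, coolant-flow transient) = 0.6832*0.69 + 0.930304*0.31 = 0.471408 + 0.288394 = 0.759802
Restricting to configurations with stuck control-rod sensor present: 0.930304*0.31 = 0.288394.
P(stuck control-rod sensor | scram, ¬genuine neutron-flux excursion, coolant-flow transient) = 0.288394 / 0.759802 ≈ 0.3796

Pr(stuck control-rod sensor | scram, ¬genuine neutron-flux excursion, coolant-flow transient) ≈ 0.3796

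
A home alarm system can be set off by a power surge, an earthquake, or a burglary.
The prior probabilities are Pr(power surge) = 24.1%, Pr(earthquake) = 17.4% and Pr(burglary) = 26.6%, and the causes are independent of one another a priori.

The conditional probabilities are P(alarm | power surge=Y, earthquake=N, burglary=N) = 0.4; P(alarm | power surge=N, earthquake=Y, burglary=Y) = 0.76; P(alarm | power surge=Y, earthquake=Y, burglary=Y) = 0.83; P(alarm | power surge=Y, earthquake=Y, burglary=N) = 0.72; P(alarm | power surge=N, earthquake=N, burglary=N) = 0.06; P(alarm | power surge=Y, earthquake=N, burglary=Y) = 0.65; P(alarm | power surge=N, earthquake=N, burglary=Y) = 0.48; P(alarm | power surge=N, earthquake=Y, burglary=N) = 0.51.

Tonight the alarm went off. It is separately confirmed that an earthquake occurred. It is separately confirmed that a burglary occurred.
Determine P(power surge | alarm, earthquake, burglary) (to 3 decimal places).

Sum P(alarm|·) weighted by the priors over both values of power surge:
  P(alarm | earthquake, burglary) = 0.76×0.759 + 0.83×0.241
        = 0.576840 + 0.200030 = 0.776870
Keeping only the power surge-present terms gives 0.200030, so
  P(power surge | alarm, earthquake, burglary) = 0.200030 / 0.776870 ≈ 0.257

P(power surge | alarm, earthquake, burglary) ≈ 0.257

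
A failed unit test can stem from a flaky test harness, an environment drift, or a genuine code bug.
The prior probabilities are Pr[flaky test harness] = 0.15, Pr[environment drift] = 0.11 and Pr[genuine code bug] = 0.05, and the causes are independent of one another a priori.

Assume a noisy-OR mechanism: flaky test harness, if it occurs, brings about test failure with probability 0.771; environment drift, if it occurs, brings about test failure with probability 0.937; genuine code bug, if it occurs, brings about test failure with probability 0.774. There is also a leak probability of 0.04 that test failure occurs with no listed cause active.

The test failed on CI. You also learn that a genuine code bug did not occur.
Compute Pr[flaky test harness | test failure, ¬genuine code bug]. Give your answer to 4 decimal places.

Under noisy-OR, P(test failure | causes) = 1 − (1−0.04)·∏(1−qᵢ) over the active causes.
For the numerator, keep only flaky test harness=true terms: 0.104151 + 0.016271 = 0.120422
Normalizer over all consistent configurations: 0.04×0.85×0.89 + 0.93952×0.85×0.11 + 0.78016×0.15×0.89 + 0.98615×0.15×0.11 = 0.238527
P(flaky test harness | test failure, ¬genuine code bug) = 0.120422/0.238527 ≈ 0.5049

Pr[flaky test harness | test failure, ¬genuine code bug] ≈ 0.5049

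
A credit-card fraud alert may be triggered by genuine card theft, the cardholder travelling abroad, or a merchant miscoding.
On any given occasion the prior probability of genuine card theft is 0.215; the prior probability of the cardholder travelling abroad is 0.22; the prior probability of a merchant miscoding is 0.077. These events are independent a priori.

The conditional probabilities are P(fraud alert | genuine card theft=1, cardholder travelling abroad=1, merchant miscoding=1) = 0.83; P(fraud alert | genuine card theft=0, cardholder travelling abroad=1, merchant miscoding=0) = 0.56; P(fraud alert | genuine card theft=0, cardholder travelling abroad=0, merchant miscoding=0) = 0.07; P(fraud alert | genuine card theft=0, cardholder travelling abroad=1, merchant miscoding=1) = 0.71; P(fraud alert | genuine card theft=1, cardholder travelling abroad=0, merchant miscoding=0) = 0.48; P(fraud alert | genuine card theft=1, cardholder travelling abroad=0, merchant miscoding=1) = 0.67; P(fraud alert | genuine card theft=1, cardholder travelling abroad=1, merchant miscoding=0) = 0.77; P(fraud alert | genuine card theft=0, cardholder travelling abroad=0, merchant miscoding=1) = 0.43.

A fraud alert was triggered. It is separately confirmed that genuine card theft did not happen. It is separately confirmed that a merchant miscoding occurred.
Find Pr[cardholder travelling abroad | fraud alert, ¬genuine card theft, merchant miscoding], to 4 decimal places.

For the numerator, keep only cardholder travelling abroad=true terms: 0.71×0.22 = 0.156200
Denominator P(fraud alert | ¬genuine card theft, merchant miscoding): 0.43×0.78 + 0.71×0.22 = 0.491600
Posterior = 0.156200 / 0.491600 ≈ 0.3177

Pr[cardholder travelling abroad | fraud alert, ¬genuine card theft, merchant miscoding] ≈ 0.3177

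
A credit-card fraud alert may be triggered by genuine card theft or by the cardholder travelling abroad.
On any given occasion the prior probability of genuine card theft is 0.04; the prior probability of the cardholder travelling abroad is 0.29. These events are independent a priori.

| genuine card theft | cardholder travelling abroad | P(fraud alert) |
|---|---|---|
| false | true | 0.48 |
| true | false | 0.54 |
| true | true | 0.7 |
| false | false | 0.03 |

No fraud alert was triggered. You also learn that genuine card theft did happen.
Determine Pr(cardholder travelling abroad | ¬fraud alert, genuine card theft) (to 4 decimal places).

For the numerator, keep only cardholder travelling abroad=true terms: 0.3*0.29 = 0.087000
Normalizer over all consistent configurations: 0.46*0.71 + 0.3*0.29 = 0.413600
Posterior = 0.087000 / 0.413600 ≈ 0.2103

Pr(cardholder travelling abroad | ¬fraud alert, genuine card theft) ≈ 0.2103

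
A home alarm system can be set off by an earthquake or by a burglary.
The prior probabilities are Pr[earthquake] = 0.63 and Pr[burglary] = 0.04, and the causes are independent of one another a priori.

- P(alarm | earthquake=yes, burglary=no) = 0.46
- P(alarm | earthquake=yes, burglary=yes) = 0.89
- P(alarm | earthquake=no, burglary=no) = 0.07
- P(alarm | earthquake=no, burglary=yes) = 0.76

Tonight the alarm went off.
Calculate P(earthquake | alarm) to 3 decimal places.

By total probability over the 4 (earthquake, burglary) configurations:
  P(alarm) = 0.07*0.37*0.96 + 0.76*0.37*0.04 + 0.46*0.63*0.96 + 0.89*0.63*0.04
        = 0.024864 + 0.011248 + 0.278208 + 0.022428 = 0.336748
Keeping only the earthquake-present terms gives 0.300636, so
  P(earthquake | alarm) = 0.300636 / 0.336748 ≈ 0.893

P(earthquake | alarm) ≈ 0.893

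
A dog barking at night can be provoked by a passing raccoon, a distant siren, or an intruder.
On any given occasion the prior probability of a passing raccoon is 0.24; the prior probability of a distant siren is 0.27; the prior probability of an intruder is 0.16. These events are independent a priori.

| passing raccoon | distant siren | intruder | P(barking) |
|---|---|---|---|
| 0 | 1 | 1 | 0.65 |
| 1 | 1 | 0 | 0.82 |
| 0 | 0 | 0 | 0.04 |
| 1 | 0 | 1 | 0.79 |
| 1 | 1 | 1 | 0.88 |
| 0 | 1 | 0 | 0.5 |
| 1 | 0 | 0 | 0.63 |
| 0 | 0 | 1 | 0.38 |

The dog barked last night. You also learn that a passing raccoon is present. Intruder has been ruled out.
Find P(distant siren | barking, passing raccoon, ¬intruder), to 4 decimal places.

P(distant siren | barking, passing raccoon, ¬intruder) ≈ 0.3250

Sum P(barking|·) weighted by the priors over both values of distant siren:
  P(barking | passing raccoon, ¬intruder) = 0.63·0.73 + 0.82·0.27
        = 0.459900 + 0.221400 = 0.681300
Configurations with distant siren contribute 0.221400, so
  P(distant siren | barking, passing raccoon, ¬intruder) = 0.221400 / 0.681300 ≈ 0.3250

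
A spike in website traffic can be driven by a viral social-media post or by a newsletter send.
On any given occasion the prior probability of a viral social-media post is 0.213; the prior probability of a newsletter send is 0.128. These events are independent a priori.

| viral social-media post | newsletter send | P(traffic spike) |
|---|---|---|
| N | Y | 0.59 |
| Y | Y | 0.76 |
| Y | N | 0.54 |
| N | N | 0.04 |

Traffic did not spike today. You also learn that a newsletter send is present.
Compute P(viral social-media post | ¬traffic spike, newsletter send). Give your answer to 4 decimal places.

For the numerator, keep only viral social-media post=true terms: 0.24*0.213 = 0.051120
Normalizer over all consistent configurations: 0.41*0.787 + 0.24*0.213 = 0.373790
Posterior = 0.051120 / 0.373790 ≈ 0.1368

P(viral social-media post | ¬traffic spike, newsletter send) ≈ 0.1368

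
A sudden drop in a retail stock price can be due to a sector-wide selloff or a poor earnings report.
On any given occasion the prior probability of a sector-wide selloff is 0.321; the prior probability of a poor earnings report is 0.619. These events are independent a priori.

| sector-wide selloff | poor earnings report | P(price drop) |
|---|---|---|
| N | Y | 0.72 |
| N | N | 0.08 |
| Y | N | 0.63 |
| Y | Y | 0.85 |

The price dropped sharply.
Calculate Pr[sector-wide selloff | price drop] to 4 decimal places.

P(price drop) = 0.08·0.679·0.381 + 0.72·0.679·0.619 + 0.63·0.321·0.381 + 0.85·0.321·0.619 = 0.020696 + 0.302617 + 0.077050 + 0.168894 = 0.569257
Restricting to configurations with sector-wide selloff present: 0.077050 + 0.168894 = 0.245944.
So P(sector-wide selloff | price drop) = 0.245944/0.569257 ≈ 0.4320.

Pr[sector-wide selloff | price drop] ≈ 0.4320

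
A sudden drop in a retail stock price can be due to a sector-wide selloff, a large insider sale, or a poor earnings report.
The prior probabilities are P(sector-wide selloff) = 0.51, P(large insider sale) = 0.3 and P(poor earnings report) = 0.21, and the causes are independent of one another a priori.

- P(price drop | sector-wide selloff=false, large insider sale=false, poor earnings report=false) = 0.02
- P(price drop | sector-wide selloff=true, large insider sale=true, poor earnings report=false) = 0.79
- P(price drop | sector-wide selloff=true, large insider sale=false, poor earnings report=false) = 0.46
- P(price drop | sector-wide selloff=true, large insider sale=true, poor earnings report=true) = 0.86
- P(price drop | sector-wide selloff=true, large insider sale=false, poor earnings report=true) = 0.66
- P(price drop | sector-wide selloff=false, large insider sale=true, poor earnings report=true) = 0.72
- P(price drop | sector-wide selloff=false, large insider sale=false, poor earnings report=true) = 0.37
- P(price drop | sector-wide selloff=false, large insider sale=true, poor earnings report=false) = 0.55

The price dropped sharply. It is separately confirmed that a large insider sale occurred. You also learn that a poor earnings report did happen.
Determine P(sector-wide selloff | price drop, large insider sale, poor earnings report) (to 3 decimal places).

P(sector-wide selloff | price drop, large insider sale, poor earnings report) ≈ 0.554

By total probability over both values of sector-wide selloff:
  P(price drop | large insider sale, poor earnings report) = 0.72·0.49 + 0.86·0.51
        = 0.352800 + 0.438600 = 0.791400
Keeping only the sector-wide selloff-present terms gives 0.438600, so
  P(sector-wide selloff | price drop, large insider sale, poor earnings report) = 0.438600 / 0.791400 ≈ 0.554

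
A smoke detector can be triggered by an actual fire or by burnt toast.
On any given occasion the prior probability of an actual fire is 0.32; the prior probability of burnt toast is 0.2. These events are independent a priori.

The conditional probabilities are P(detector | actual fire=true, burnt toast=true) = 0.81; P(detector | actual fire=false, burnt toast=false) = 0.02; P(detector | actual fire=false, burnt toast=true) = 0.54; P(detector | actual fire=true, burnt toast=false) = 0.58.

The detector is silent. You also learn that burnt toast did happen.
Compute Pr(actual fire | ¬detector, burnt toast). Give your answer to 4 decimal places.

Pr(actual fire | ¬detector, burnt toast) ≈ 0.1627

P(¬detector | burnt toast) = 0.46·0.68 + 0.19·0.32 = 0.312800 + 0.060800 = 0.373600
Of this, 0.060800 comes from 0.19·0.32 (the actual fire=true cases).
P(actual fire | ¬detector, burnt toast) = 0.060800 / 0.373600 ≈ 0.1627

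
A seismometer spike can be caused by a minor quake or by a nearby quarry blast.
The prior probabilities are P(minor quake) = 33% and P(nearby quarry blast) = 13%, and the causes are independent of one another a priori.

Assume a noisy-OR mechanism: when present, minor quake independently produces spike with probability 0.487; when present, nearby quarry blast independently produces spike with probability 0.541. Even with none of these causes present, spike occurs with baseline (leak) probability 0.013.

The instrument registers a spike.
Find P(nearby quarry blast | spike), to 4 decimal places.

Under noisy-OR, P(spike | causes) = 1 − (1−0.013)·∏(1−qᵢ) over the active causes.
P(spike) = 0.013*0.67*0.87 + 0.546967*0.67*0.13 + 0.493669*0.33*0.87 + 0.767594*0.33*0.13 = 0.007578 + 0.047641 + 0.141732 + 0.032930 = 0.229881
Of this, 0.080571 comes from 0.047641 + 0.032930 (the nearby quarry blast=true cases).
Hence the posterior is 0.080571/0.229881 ≈ 0.3505.

P(nearby quarry blast | spike) ≈ 0.3505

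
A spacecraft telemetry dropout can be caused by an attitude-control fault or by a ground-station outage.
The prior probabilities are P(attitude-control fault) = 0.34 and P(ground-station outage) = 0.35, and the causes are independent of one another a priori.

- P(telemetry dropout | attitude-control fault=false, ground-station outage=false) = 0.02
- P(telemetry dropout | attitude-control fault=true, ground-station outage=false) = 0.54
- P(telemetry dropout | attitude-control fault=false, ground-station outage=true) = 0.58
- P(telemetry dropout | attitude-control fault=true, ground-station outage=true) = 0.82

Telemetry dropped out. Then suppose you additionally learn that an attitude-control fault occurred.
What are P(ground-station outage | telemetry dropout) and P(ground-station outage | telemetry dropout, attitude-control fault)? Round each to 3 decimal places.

P(ground-station outage | telemetry dropout) ≈ 0.644; P(ground-station outage | telemetry dropout, attitude-control fault) ≈ 0.450

Weight on ground-station outage=true, given the evidence: 0.133980 + 0.097580 = 0.231560
Normalizer over all consistent configurations: 0.02×0.66×0.65 + 0.58×0.66×0.35 + 0.54×0.34×0.65 + 0.82×0.34×0.35 = 0.359480
P(ground-station outage | telemetry dropout) = 0.231560/0.359480 ≈ 0.644

Now also conditioning on attitude-control fault=true:
For the numerator, keep only ground-station outage=true terms: 0.82×0.35 = 0.287000
Denominator P(telemetry dropout | attitude-control fault): 0.54×0.65 + 0.82×0.35 = 0.638000
P(ground-station outage | telemetry dropout, attitude-control fault) = 0.287000/0.638000 ≈ 0.450
Conditioning on attitude-control fault lowers the posterior on ground-station outage: the classic explaining-away effect in a common-effect structure.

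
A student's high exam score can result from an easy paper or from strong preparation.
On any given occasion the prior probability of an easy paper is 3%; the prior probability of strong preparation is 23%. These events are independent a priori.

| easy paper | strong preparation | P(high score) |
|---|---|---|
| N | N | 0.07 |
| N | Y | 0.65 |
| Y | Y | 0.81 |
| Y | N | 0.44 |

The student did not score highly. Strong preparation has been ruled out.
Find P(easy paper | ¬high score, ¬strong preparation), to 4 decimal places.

Sum P(¬high score|·) weighted by the priors over both values of easy paper:
  P(¬high score | ¬strong preparation) = 0.93×0.97 + 0.56×0.03
        = 0.902100 + 0.016800 = 0.918900
The terms with easy paper present sum to 0.016800, so
  P(easy paper | ¬high score, ¬strong preparation) = 0.016800 / 0.918900 ≈ 0.0183

P(easy paper | ¬high score, ¬strong preparation) ≈ 0.0183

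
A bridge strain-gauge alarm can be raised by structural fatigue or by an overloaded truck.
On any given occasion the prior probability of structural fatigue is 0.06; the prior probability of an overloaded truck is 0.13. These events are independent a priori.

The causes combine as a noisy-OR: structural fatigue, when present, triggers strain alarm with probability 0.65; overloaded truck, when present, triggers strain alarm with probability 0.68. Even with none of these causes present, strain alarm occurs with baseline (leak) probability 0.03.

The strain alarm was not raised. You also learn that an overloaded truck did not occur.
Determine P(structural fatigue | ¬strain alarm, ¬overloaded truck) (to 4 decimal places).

Under noisy-OR, P(strain alarm | causes) = 1 − (1−0.03)·∏(1−qᵢ) over the active causes.
P(¬strain alarm | ¬overloaded truck) = 0.97*0.94 + 0.3395*0.06 = 0.911800 + 0.020370 = 0.932170
Of this, 0.020370 comes from 0.3395*0.06 (the structural fatigue=true cases).
So P(structural fatigue | ¬strain alarm, ¬overloaded truck) = 0.020370/0.932170 ≈ 0.0219.

P(structural fatigue | ¬strain alarm, ¬overloaded truck) ≈ 0.0219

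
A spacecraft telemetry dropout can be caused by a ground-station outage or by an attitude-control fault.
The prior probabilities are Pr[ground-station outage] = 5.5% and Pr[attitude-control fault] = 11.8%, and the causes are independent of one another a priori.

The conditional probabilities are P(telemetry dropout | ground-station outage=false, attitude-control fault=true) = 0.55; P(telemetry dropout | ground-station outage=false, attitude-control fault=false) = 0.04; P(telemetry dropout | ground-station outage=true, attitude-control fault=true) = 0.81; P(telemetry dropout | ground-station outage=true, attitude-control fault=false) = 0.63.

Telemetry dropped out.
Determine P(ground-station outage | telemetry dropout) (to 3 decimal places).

P(ground-station outage | telemetry dropout) ≈ 0.274

Weight on ground-station outage=true, given the evidence: 0.030561 + 0.005257 = 0.035818
The normalizing constant is 0.04·0.945·0.882 + 0.55·0.945·0.118 + 0.63·0.055·0.882 + 0.81·0.055·0.118 = 0.130489
Posterior = 0.035818 / 0.130489 ≈ 0.274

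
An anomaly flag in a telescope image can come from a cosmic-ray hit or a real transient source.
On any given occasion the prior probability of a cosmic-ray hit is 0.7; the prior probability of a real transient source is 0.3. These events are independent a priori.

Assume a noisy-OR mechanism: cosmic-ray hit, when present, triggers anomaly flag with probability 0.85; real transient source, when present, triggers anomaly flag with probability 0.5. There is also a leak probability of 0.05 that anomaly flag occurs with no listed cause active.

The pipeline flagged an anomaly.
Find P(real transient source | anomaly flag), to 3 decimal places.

P(real transient source | anomaly flag) ≈ 0.360

Under noisy-OR, P(anomaly flag | causes) = 1 − (1−0.05)·∏(1−qᵢ) over the active causes.
Numerator (weight on configurations with real transient source): 0.047250 + 0.195037 = 0.242287
Normalizer over all consistent configurations: 0.05·0.3·0.7 + 0.525·0.3·0.3 + 0.8575·0.7·0.7 + 0.92875·0.7·0.3 = 0.672962
Posterior = 0.242287 / 0.672962 ≈ 0.360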